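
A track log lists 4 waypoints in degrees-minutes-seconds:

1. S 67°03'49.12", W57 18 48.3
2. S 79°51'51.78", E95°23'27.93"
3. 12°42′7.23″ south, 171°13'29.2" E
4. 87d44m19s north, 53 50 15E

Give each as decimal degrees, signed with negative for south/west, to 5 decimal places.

1. -67.06364, -57.31342
2. -79.86438, 95.39109
3. -12.70201, 171.22478
4. 87.73861, 53.83750

Point 1:
  Lat: 67° + 3/60 + 49.12/3600 = 67 + 0.050000 + 0.013644 = 67.063644
  S ⇒ negate
  λ: 18′ + 48.3″ = 18.80500′; 57 + 18.80500/60 = 57.313417
  W ⇒ negate
Point 2:
  φ: 51′ + 51.78″ = 51.86300′; 79 + 51.86300/60 = 79.864383
  hemisphere S, so the sign is −
  λ: 95 + 23/60 + 27.93/3600 = 95.391092
  E → positive
Point 3:
  Lat: 12 + 42/60 + 7.23/3600 = 12.702008
  S ⇒ negate
  λ: 171 + 13/60 + 29.2/3600 = 171.224778
  E → positive
Point 4:
  Lat: 44′ + 19″ = 44.31667′; 87 + 44.31667/60 = 87.738611
  N → positive
  Lon: 50′ + 15″ = 50.25000′; 53 + 50.25000/60 = 53.837500
  E → positive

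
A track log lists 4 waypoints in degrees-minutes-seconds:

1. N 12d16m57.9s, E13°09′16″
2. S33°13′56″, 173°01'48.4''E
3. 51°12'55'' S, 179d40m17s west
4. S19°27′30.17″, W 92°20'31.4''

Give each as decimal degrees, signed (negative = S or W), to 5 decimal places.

Point 1:
  Latitude: 12° + 16/60 + 57.9/3600 = 12 + 0.266667 + 0.016083 = 12.282750
  N ⇒ keep positive
  Lon: 9′ + 16″ = 9.26667′; 13 + 9.26667/60 = 13.154444
  E → positive
Point 2:
  Latitude: 13′ + 56″ = 13.93333′; 33 + 13.93333/60 = 33.232222
  hemisphere S, so the sign is −
  Lon: 173° + 1/60 + 48.4/3600 = 173 + 0.016667 + 0.013444 = 173.030111
  E → positive
Point 3:
  φ: 51° + 12/60 + 55/3600 = 51 + 0.200000 + 0.015278 = 51.215278
  S ⇒ negate
  Longitude: 40′ + 17″ = 40.28333′; 179 + 40.28333/60 = 179.671389
  W ⇒ negate
Point 4:
  φ: 19 + 27/60 + 30.17/3600 = 19.458381
  S ⇒ negate
  Lon: 20′ + 31.4″ = 20.52333′; 92 + 20.52333/60 = 92.342056
  hemisphere W, so the sign is −

1. 12.28275, 13.15444
2. -33.23222, 173.03011
3. -51.21528, -179.67139
4. -19.45838, -92.34206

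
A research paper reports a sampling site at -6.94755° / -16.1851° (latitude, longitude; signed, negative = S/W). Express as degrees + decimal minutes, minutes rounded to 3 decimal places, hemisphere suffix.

Latitude is negative → S; |value| = 6.947550
Lat: minutes = (6.947550 − 6) × 60 = 56.85300
Longitude is negative → W; |value| = 16.185100
Lon: fractional part 0.185100 → 11.10600 minutes

6° 56.853′ S, 16° 11.106′ W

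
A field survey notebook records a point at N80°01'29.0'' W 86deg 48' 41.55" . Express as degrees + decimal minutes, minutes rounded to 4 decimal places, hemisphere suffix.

80° 1.4833′ N, 86° 48.6925′ W

Latitude: 1 + 29/60 = 1.483333′
Longitude: seconds/60 = 0.69250; minutes = 48 + 0.69250 = 48.692500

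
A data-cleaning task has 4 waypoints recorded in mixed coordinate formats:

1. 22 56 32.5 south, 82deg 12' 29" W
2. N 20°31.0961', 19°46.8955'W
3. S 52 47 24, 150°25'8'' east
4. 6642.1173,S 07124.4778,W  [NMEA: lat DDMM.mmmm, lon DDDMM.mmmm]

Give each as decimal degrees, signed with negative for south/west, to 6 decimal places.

1. -22.942361, -82.208056
2. 20.518268, -19.781592
3. -52.790000, 150.418889
4. -66.701955, -71.407963

Point 1:
  Latitude: 22° + 56/60 + 32.5/3600 = 22 + 0.933333 + 0.009028 = 22.9423611
  S → negative
  λ: 12′ + 29″ = 12.48333′; 82 + 12.48333/60 = 82.2080556
  hemisphere W, so the sign is −
Point 2:
  Lat: 20 + 31.0961/60 = 20.5182683
  N ⇒ keep positive
  λ: 46.8955′ = 0.781592°; total 19.7815917
  W → negative
Point 3:
  φ: 52° + 47/60 + 24/3600 = 52 + 0.783333 + 0.006667 = 52.7900000
  S ⇒ negate
  λ: 25′ + 8″ = 25.13333′; 150 + 25.13333/60 = 150.4188889
  E → positive
Point 4:
  φ: split at 2 digits → 66° and 42.1173′; 66 + 42.1173/60 = 66.7019550
  S ⇒ negate
  Lon: split at 3 digits → 071° and 24.4778′; 71 + 24.4778/60 = 71.4079633
  W ⇒ negate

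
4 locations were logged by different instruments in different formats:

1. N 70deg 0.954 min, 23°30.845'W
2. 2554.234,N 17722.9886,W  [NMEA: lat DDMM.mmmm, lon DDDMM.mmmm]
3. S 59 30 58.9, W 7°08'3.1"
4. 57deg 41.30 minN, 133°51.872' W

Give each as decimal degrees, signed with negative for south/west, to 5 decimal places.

1. 70.01590, -23.51408
2. 25.90390, -177.38314
3. -59.51636, -7.13419
4. 57.68833, -133.86453

Point 1:
  Lat: 0.954′ = 0.015900°; total 70.015900
  N → positive
  Longitude: 23 + 30.845/60 = 23.514083
  hemisphere W, so the sign is −
Point 2:
  φ: split at 2 digits → 25° and 54.234′; 25 + 54.234/60 = 25.903900
  N → positive
  Lon: split at 3 digits → 177° and 22.9886′; 177 + 22.9886/60 = 177.383143
  W ⇒ negate
Point 3:
  Latitude: 30′ + 58.9″ = 30.98167′; 59 + 30.98167/60 = 59.516361
  S → negative
  Lon: 7 + 8/60 + 3.1/3600 = 7.134194
  hemisphere W, so the sign is −
Point 4:
  Latitude: 41.3′ = 0.688333°; total 57.688333
  N → positive
  λ: 51.872′ = 0.864533°; total 133.864533
  W → negative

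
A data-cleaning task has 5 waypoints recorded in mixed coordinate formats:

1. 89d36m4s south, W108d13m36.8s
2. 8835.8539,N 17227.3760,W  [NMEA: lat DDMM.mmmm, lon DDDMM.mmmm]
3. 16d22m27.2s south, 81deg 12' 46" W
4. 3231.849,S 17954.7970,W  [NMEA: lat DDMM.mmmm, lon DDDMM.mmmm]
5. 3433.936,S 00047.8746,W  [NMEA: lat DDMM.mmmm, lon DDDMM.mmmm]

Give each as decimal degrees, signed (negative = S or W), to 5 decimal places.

Point 1:
  Lat: 89 + 36/60 + 4/3600 = 89.601111
  S ⇒ negate
  λ: 108° + 13/60 + 36.8/3600 = 108 + 0.216667 + 0.010222 = 108.226889
  W ⇒ negate
Point 2:
  Lat: split at 2 digits → 88° and 35.8539′; 88 + 35.8539/60 = 88.597565
  N ⇒ keep positive
  Longitude: degrees = first 3 digits = 172, minutes = 27.376; 172 + 27.376/60 = 172.456267
  W → negative
Point 3:
  Latitude: 22′ + 27.2″ = 22.45333′; 16 + 22.45333/60 = 16.374222
  hemisphere S, so the sign is −
  Lon: 81° + 12/60 + 46/3600 = 81 + 0.200000 + 0.012778 = 81.212778
  hemisphere W, so the sign is −
Point 4:
  Latitude: degrees = first 2 digits = 32, minutes = 31.849; 32 + 31.849/60 = 32.530817
  S ⇒ negate
  Longitude: degrees = first 3 digits = 179, minutes = 54.797; 179 + 54.797/60 = 179.913283
  hemisphere W, so the sign is −
Point 5:
  Latitude: split at 2 digits → 34° and 33.936′; 34 + 33.936/60 = 34.565600
  hemisphere S, so the sign is −
  Longitude: split at 3 digits → 000° and 47.8746′; 0 + 47.8746/60 = 0.797910
  W → negative

1. -89.60111, -108.22689
2. 88.59757, -172.45627
3. -16.37422, -81.21278
4. -32.53082, -179.91328
5. -34.56560, -0.79791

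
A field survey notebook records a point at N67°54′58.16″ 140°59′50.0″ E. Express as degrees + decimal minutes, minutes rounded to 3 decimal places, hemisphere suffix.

Lat: 54 + 58.16/60 = 54.96933′
Lon: seconds/60 = 0.83333; minutes = 59 + 0.83333 = 59.83333

67° 54.969′ N, 140° 59.833′ E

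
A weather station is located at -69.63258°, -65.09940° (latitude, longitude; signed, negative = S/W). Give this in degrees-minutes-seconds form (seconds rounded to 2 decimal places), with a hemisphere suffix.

Latitude is negative → S; |value| = 69.632580
Latitude: 0.632580 × 60 = 37.95480′ → 37′, remainder × 60 = 57.2880″
Longitude is negative → W; |value| = 65.099400
λ: whole degrees 65; 5.96400′ → 5′ and 57.8400″

69°37′57.29″ S, 65°05′57.84″ W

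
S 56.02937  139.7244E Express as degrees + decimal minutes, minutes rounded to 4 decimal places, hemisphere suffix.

56° 1.7622′ S, 139° 43.4640′ E

φ: minutes = (56.029370 − 56) × 60 = 1.762200
Longitude: minutes = (139.724400 − 139) × 60 = 43.464000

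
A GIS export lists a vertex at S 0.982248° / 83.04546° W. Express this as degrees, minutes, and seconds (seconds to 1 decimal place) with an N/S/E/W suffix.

0°58′56.1″ S, 83°02′43.7″ W

Latitude: 0.982248 × 60 = 58.93488′ → 58′, remainder × 60 = 56.093″
Longitude: 0.045460° → 2.72760′; 0.72760 × 60 = 43.656″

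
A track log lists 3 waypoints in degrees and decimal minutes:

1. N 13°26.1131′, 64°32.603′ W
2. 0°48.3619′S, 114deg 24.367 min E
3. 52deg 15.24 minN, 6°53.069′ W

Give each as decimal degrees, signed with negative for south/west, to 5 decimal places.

Point 1:
  Latitude: 13 + 26.1131/60 = 13.435218
  N → positive
  λ: 32.603′ = 0.543383°; total 64.543383
  W ⇒ negate
Point 2:
  Lat: 0 + 48.3619/60 = 0.806032
  S → negative
  Longitude: 24.367′ = 0.406117°; total 114.406117
  E ⇒ keep positive
Point 3:
  Lat: 52 + 15.24/60 = 52.254000
  N → positive
  Lon: 6 + 53.069/60 = 6.884483
  hemisphere W, so the sign is −

1. 13.43522, -64.54338
2. -0.80603, 114.40612
3. 52.25400, -6.88448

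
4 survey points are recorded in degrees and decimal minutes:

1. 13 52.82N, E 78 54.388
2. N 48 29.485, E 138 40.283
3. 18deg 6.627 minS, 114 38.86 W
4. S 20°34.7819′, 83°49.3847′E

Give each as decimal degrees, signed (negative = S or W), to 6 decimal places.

1. 13.880333, 78.906467
2. 48.491417, 138.671383
3. -18.110450, -114.647667
4. -20.579698, 83.823078

Point 1:
  Latitude: 52.82′ = 0.880333°; total 13.8803333
  N → positive
  λ: 54.388′ = 0.906467°; total 78.9064667
  E → positive
Point 2:
  Lat: 48 + 29.485/60 = 48.4914167
  N → positive
  λ: 138 + 40.283/60 = 138.6713833
  E → positive
Point 3:
  Lat: 18 + 6.627/60 = 18.1104500
  S ⇒ negate
  Lon: 114 + 38.86/60 = 114.6476667
  hemisphere W, so the sign is −
Point 4:
  φ: 20 + 34.7819/60 = 20.5796983
  S → negative
  Lon: 83 + 49.3847/60 = 83.8230783
  E → positive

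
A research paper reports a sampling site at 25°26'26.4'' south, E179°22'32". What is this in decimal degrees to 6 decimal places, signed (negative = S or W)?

Lat: 25° + 26/60 + 26.4/3600 = 25 + 0.433333 + 0.007333 = 25.4406667
S ⇒ negate
Longitude: 179 + 22/60 + 32/3600 = 179.3755556
E ⇒ keep positive

-25.440667, 179.375556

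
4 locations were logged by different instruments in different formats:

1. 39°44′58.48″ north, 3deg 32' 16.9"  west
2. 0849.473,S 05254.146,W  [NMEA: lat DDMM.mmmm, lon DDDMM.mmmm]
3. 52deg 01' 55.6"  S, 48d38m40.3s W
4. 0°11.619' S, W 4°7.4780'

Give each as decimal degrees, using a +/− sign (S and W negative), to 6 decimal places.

1. 39.749578, -3.538028
2. -8.824550, -52.902433
3. -52.032111, -48.644528
4. -0.193650, -4.124633

Point 1:
  Latitude: 39 + 44/60 + 58.48/3600 = 39.7495778
  N → positive
  Longitude: 3 + 32/60 + 16.9/3600 = 3.5380278
  hemisphere W, so the sign is −
Point 2:
  Latitude: split at 2 digits → 08° and 49.473′; 8 + 49.473/60 = 8.8245500
  S → negative
  λ: split at 3 digits → 052° and 54.146′; 52 + 54.146/60 = 52.9024333
  W → negative
Point 3:
  Latitude: 52° + 1/60 + 55.6/3600 = 52 + 0.016667 + 0.015444 = 52.0321111
  hemisphere S, so the sign is −
  λ: 38′ + 40.3″ = 38.67167′; 48 + 38.67167/60 = 48.6445278
  hemisphere W, so the sign is −
Point 4:
  φ: 0 + 11.619/60 = 0.1936500
  S ⇒ negate
  Longitude: 4 + 7.478/60 = 4.1246333
  W ⇒ negate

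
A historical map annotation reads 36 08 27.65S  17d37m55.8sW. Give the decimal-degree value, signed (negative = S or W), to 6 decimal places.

-36.141014, -17.632167

φ: 36° + 8/60 + 27.65/3600 = 36 + 0.133333 + 0.007681 = 36.1410139
S ⇒ negate
Longitude: 17 + 37/60 + 55.8/3600 = 17.6321667
W ⇒ negate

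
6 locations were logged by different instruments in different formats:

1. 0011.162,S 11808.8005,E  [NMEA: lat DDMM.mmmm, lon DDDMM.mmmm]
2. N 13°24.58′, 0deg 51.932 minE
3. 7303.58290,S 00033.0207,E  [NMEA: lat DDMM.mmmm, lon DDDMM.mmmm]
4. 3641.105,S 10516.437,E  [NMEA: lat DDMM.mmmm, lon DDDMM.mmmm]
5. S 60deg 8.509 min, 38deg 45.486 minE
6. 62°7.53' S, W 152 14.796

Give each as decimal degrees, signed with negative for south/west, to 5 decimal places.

1. -0.18603, 118.14668
2. 13.40967, 0.86553
3. -73.05972, 0.55035
4. -36.68508, 105.27395
5. -60.14182, 38.75810
6. -62.12550, -152.24660

Point 1:
  Latitude: split at 2 digits → 00° and 11.162′; 0 + 11.162/60 = 0.186033
  S ⇒ negate
  Lon: split at 3 digits → 118° and 8.8005′; 118 + 8.8005/60 = 118.146675
  E → positive
Point 2:
  Lat: 24.58′ = 0.409667°; total 13.409667
  N → positive
  λ: 51.932′ = 0.865533°; total 0.865533
  E ⇒ keep positive
Point 3:
  Latitude: split at 2 digits → 73° and 3.5829′; 73 + 3.5829/60 = 73.059715
  S ⇒ negate
  Longitude: degrees = first 3 digits = 0, minutes = 33.0207; 0 + 33.0207/60 = 0.550345
  E → positive
Point 4:
  φ: degrees = first 2 digits = 36, minutes = 41.105; 36 + 41.105/60 = 36.685083
  S ⇒ negate
  Lon: split at 3 digits → 105° and 16.437′; 105 + 16.437/60 = 105.273950
  E → positive
Point 5:
  φ: 60 + 8.509/60 = 60.141817
  S ⇒ negate
  Lon: 38 + 45.486/60 = 38.758100
  E → positive
Point 6:
  Lat: 62 + 7.53/60 = 62.125500
  S → negative
  λ: 152 + 14.796/60 = 152.246600
  W → negative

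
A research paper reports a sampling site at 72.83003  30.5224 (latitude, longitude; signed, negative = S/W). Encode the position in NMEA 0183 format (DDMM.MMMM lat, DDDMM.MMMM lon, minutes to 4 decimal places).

7249.8018,N / 03031.3440,E

Latitude: fractional part 0.830030 → 49.801800 minutes
Longitude: 30° + 0.522400 × 60 = 30° 31.344000′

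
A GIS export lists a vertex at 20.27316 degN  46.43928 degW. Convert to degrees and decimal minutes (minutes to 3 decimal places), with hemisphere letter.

Lat: minutes = (20.273160 − 20) × 60 = 16.38960
Lon: minutes = (46.439280 − 46) × 60 = 26.35680

20° 16.390′ N, 46° 26.357′ W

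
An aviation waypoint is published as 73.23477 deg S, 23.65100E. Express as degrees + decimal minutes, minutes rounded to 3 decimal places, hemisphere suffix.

φ: 73° + 0.234770 × 60 = 73° 14.08620′
λ: 23° + 0.651000 × 60 = 23° 39.06000′

73° 14.086′ S, 23° 39.060′ E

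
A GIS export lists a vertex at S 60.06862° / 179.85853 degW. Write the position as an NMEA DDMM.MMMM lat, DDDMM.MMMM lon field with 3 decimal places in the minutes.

6004.117,S / 17951.512,W

Lat: fractional part 0.068620 → 4.11720 minutes
λ: 179° + 0.858530 × 60 = 179° 51.51180′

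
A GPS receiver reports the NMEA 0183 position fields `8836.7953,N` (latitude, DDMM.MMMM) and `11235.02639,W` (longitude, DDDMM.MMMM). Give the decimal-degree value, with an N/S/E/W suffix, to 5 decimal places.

88.61326° N, 112.58377° W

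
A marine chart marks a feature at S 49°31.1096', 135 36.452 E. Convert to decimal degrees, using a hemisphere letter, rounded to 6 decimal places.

Latitude: 31.1096′ = 0.518493°; total 49.5184933
λ: 36.452′ = 0.607533°; total 135.6075333

49.518493° S, 135.607533° E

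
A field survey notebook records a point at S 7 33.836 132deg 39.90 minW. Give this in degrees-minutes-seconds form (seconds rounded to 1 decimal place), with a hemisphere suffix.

7°33′50.2″ S, 132°39′54.0″ W

φ: fractional minutes 0.83600 × 60 = 50.160″
Longitude: 39.90000′ → 39′ and 0.90000 × 60 = 54.000″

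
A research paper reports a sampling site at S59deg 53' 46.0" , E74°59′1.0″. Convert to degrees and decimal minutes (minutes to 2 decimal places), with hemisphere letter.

Latitude: 53 + 46/60 = 53.7667′
Lon: seconds/60 = 0.01667; minutes = 59 + 0.01667 = 59.0167

59° 53.77′ S, 74° 59.02′ E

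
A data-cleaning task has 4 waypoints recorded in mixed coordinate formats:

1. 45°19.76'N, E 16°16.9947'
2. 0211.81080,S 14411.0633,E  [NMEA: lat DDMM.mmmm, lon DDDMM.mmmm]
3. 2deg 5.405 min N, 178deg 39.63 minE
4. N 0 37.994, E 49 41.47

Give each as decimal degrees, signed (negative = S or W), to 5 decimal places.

Point 1:
  Lat: 19.76′ = 0.329333°; total 45.329333
  N → positive
  Lon: 16 + 16.9947/60 = 16.283245
  E → positive
Point 2:
  φ: degrees = first 2 digits = 2, minutes = 11.8108; 2 + 11.8108/60 = 2.196847
  hemisphere S, so the sign is −
  Longitude: degrees = first 3 digits = 144, minutes = 11.0633; 144 + 11.0633/60 = 144.184388
  E ⇒ keep positive
Point 3:
  Latitude: 2 + 5.405/60 = 2.090083
  N ⇒ keep positive
  Longitude: 178 + 39.63/60 = 178.660500
  E → positive
Point 4:
  φ: 0 + 37.994/60 = 0.633233
  N ⇒ keep positive
  λ: 49 + 41.47/60 = 49.691167
  E ⇒ keep positive

1. 45.32933, 16.28325
2. -2.19685, 144.18439
3. 2.09008, 178.66050
4. 0.63323, 49.69117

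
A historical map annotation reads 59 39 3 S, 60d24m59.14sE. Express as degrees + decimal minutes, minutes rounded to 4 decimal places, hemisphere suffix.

59° 39.0500′ S, 60° 24.9857′ E

φ: seconds/60 = 0.05000; minutes = 39 + 0.05000 = 39.050000
Lon: 24 + 59.14/60 = 24.985667′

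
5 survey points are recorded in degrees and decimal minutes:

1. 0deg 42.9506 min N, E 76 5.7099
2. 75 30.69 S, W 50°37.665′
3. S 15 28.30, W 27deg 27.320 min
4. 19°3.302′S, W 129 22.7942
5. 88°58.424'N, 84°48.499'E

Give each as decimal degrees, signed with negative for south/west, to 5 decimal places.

Point 1:
  Latitude: 0 + 42.9506/60 = 0.715843
  N → positive
  λ: 76 + 5.7099/60 = 76.095165
  E ⇒ keep positive
Point 2:
  Lat: 30.69′ = 0.511500°; total 75.511500
  S ⇒ negate
  λ: 37.665′ = 0.627750°; total 50.627750
  W ⇒ negate
Point 3:
  φ: 28.3′ = 0.471667°; total 15.471667
  hemisphere S, so the sign is −
  λ: 27 + 27.32/60 = 27.455333
  W → negative
Point 4:
  φ: 3.302′ = 0.055033°; total 19.055033
  S ⇒ negate
  Lon: 22.7942′ = 0.379903°; total 129.379903
  hemisphere W, so the sign is −
Point 5:
  Lat: 58.424′ = 0.973733°; total 88.973733
  N → positive
  Lon: 84 + 48.499/60 = 84.808317
  E ⇒ keep positive

1. 0.71584, 76.09517
2. -75.51150, -50.62775
3. -15.47167, -27.45533
4. -19.05503, -129.37990
5. 88.97373, 84.80832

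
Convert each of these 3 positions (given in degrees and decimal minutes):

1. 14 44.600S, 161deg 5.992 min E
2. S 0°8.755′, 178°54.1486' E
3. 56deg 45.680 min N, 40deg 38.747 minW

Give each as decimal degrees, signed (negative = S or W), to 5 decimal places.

Point 1:
  Lat: 14 + 44.6/60 = 14.743333
  hemisphere S, so the sign is −
  Lon: 5.992′ = 0.099867°; total 161.099867
  E → positive
Point 2:
  φ: 8.755′ = 0.145917°; total 0.145917
  S → negative
  λ: 54.1486′ = 0.902477°; total 178.902477
  E ⇒ keep positive
Point 3:
  Latitude: 45.68′ = 0.761333°; total 56.761333
  N → positive
  λ: 40 + 38.747/60 = 40.645783
  hemisphere W, so the sign is −

1. -14.74333, 161.09987
2. -0.14592, 178.90248
3. 56.76133, -40.64578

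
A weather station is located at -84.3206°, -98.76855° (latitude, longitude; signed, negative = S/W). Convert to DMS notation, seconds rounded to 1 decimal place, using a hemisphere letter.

84°19′14.2″ S, 98°46′6.8″ W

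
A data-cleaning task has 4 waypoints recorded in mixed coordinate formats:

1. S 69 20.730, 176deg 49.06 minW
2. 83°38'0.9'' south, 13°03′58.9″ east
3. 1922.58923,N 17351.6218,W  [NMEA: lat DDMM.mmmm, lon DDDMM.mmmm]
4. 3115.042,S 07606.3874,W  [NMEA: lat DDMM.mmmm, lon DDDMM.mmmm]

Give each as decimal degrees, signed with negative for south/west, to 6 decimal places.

Point 1:
  Lat: 69 + 20.73/60 = 69.3455000
  S ⇒ negate
  Lon: 49.06′ = 0.817667°; total 176.8176667
  hemisphere W, so the sign is −
Point 2:
  φ: 83° + 38/60 + 0.9/3600 = 83 + 0.633333 + 0.000250 = 83.6335833
  S ⇒ negate
  λ: 13° + 3/60 + 58.9/3600 = 13 + 0.050000 + 0.016361 = 13.0663611
  E → positive
Point 3:
  φ: split at 2 digits → 19° and 22.58923′; 19 + 22.58923/60 = 19.3764872
  N ⇒ keep positive
  λ: degrees = first 3 digits = 173, minutes = 51.6218; 173 + 51.6218/60 = 173.8603633
  W → negative
Point 4:
  Lat: degrees = first 2 digits = 31, minutes = 15.042; 31 + 15.042/60 = 31.2507000
  S ⇒ negate
  Longitude: split at 3 digits → 076° and 6.3874′; 76 + 6.3874/60 = 76.1064567
  W → negative

1. -69.345500, -176.817667
2. -83.633583, 13.066361
3. 19.376487, -173.860363
4. -31.250700, -76.106457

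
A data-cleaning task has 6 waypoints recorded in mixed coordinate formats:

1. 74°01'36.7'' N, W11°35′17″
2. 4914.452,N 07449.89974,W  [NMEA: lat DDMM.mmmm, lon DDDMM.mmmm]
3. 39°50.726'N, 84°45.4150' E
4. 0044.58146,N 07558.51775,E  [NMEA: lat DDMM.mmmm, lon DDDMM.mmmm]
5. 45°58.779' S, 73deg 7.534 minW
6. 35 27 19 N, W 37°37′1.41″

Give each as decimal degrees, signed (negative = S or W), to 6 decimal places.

1. 74.026861, -11.588056
2. 49.240867, -74.831662
3. 39.845433, 84.756917
4. 0.743024, 75.975296
5. -45.979650, -73.125567
6. 35.455278, -37.617058

Point 1:
  Latitude: 1′ + 36.7″ = 1.61167′; 74 + 1.61167/60 = 74.0268611
  N → positive
  Longitude: 11 + 35/60 + 17/3600 = 11.5880556
  W ⇒ negate
Point 2:
  Latitude: split at 2 digits → 49° and 14.452′; 49 + 14.452/60 = 49.2408667
  N → positive
  λ: split at 3 digits → 074° and 49.89974′; 74 + 49.89974/60 = 74.8316623
  hemisphere W, so the sign is −
Point 3:
  Latitude: 50.726′ = 0.845433°; total 39.8454333
  N → positive
  Longitude: 84 + 45.415/60 = 84.7569167
  E ⇒ keep positive
Point 4:
  Lat: degrees = first 2 digits = 0, minutes = 44.58146; 0 + 44.58146/60 = 0.7430243
  N ⇒ keep positive
  Lon: split at 3 digits → 075° and 58.51775′; 75 + 58.51775/60 = 75.9752958
  E → positive
Point 5:
  Latitude: 45 + 58.779/60 = 45.9796500
  S ⇒ negate
  Longitude: 73 + 7.534/60 = 73.1255667
  hemisphere W, so the sign is −
Point 6:
  Latitude: 35 + 27/60 + 19/3600 = 35.4552778
  N ⇒ keep positive
  Longitude: 37′ + 1.41″ = 37.02350′; 37 + 37.02350/60 = 37.6170583
  W → negative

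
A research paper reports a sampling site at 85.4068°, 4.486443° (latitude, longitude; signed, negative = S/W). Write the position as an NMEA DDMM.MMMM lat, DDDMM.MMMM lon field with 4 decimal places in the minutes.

Lat: minutes = (85.406800 − 85) × 60 = 24.408000
λ: 4° + 0.486443 × 60 = 4° 29.186580′

8524.4080,N / 00429.1866,E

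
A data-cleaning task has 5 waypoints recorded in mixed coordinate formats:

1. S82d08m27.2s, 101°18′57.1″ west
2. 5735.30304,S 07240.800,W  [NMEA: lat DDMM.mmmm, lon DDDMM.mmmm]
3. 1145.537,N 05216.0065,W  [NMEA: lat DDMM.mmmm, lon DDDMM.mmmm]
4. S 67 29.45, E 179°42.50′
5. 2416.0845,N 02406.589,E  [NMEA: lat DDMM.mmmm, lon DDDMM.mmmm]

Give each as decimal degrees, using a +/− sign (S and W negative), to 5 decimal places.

Point 1:
  Lat: 82° + 8/60 + 27.2/3600 = 82 + 0.133333 + 0.007556 = 82.140889
  hemisphere S, so the sign is −
  Lon: 18′ + 57.1″ = 18.95167′; 101 + 18.95167/60 = 101.315861
  hemisphere W, so the sign is −
Point 2:
  Lat: degrees = first 2 digits = 57, minutes = 35.30304; 57 + 35.30304/60 = 57.588384
  S ⇒ negate
  λ: split at 3 digits → 072° and 40.8′; 72 + 40.8/60 = 72.680000
  W → negative
Point 3:
  Latitude: degrees = first 2 digits = 11, minutes = 45.537; 11 + 45.537/60 = 11.758950
  N ⇒ keep positive
  Lon: split at 3 digits → 052° and 16.0065′; 52 + 16.0065/60 = 52.266775
  hemisphere W, so the sign is −
Point 4:
  φ: 67 + 29.45/60 = 67.490833
  hemisphere S, so the sign is −
  Longitude: 179 + 42.5/60 = 179.708333
  E → positive
Point 5:
  φ: split at 2 digits → 24° and 16.0845′; 24 + 16.0845/60 = 24.268075
  N ⇒ keep positive
  Longitude: degrees = first 3 digits = 24, minutes = 6.589; 24 + 6.589/60 = 24.109817
  E → positive

1. -82.14089, -101.31586
2. -57.58838, -72.68000
3. 11.75895, -52.26678
4. -67.49083, 179.70833
5. 24.26808, 24.10982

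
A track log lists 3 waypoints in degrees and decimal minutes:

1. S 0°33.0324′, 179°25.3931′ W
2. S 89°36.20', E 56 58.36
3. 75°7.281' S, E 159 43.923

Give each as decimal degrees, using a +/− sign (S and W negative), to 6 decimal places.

1. -0.550540, -179.423218
2. -89.603333, 56.972667
3. -75.121350, 159.732050

Point 1:
  φ: 33.0324′ = 0.550540°; total 0.5505400
  hemisphere S, so the sign is −
  Longitude: 179 + 25.3931/60 = 179.4232183
  W → negative
Point 2:
  φ: 89 + 36.2/60 = 89.6033333
  S ⇒ negate
  Longitude: 56 + 58.36/60 = 56.9726667
  E → positive
Point 3:
  Latitude: 7.281′ = 0.121350°; total 75.1213500
  S → negative
  Lon: 43.923′ = 0.732050°; total 159.7320500
  E → positive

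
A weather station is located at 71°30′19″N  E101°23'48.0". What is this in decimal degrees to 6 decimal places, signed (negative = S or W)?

71.505278, 101.396667

φ: 30′ + 19″ = 30.31667′; 71 + 30.31667/60 = 71.5052778
N ⇒ keep positive
λ: 101° + 23/60 + 48/3600 = 101 + 0.383333 + 0.013333 = 101.3966667
E ⇒ keep positive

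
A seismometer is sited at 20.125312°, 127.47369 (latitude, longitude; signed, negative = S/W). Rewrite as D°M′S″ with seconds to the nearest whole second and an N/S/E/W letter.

20°07′31″ N, 127°28′25″ E

Lat: 0.125312° → 7.51872′; 0.51872 × 60 = 31.12″
Lon: 0.473690° → 28.42140′; 0.42140 × 60 = 25.28″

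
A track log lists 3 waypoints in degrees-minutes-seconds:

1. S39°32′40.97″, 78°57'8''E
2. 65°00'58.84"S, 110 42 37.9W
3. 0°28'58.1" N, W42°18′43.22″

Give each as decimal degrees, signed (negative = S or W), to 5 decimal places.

Point 1:
  Lat: 39 + 32/60 + 40.97/3600 = 39.544714
  S → negative
  Longitude: 57′ + 8″ = 57.13333′; 78 + 57.13333/60 = 78.952222
  E → positive
Point 2:
  φ: 65° + 0/60 + 58.84/3600 = 65 + 0.000000 + 0.016344 = 65.016344
  S → negative
  λ: 110 + 42/60 + 37.9/3600 = 110.710528
  hemisphere W, so the sign is −
Point 3:
  Latitude: 0 + 28/60 + 58.1/3600 = 0.482806
  N → positive
  Lon: 18′ + 43.22″ = 18.72033′; 42 + 18.72033/60 = 42.312006
  hemisphere W, so the sign is −

1. -39.54471, 78.95222
2. -65.01634, -110.71053
3. 0.48281, -42.31201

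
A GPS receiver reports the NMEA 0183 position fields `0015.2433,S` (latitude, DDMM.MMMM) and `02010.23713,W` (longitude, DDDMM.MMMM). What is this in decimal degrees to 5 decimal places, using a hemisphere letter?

Lat: split at 2 digits → 00° and 15.2433′; 0 + 15.2433/60 = 0.254055
Lon: degrees = first 3 digits = 20, minutes = 10.23713; 20 + 10.23713/60 = 20.170619

0.25406° S, 20.17062° W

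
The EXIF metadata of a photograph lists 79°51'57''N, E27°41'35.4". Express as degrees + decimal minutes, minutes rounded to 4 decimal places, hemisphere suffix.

79° 51.9500′ N, 27° 41.5900′ E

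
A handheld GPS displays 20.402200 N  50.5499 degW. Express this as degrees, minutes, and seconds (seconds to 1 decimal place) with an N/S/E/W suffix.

20°24′7.9″ N, 50°32′59.6″ W

Latitude: 0.402200° → 24.13200′; 0.13200 × 60 = 7.920″
Longitude: 0.549900° → 32.99400′; 0.99400 × 60 = 59.640″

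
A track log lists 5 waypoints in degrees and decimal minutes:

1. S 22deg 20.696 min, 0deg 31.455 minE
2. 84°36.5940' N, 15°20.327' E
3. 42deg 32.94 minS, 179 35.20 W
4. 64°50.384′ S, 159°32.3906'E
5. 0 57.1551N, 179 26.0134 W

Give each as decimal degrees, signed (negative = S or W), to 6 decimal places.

Point 1:
  Latitude: 22 + 20.696/60 = 22.3449333
  S → negative
  Longitude: 0 + 31.455/60 = 0.5242500
  E ⇒ keep positive
Point 2:
  Latitude: 36.594′ = 0.609900°; total 84.6099000
  N → positive
  Lon: 20.327′ = 0.338783°; total 15.3387833
  E ⇒ keep positive
Point 3:
  Lat: 32.94′ = 0.549000°; total 42.5490000
  hemisphere S, so the sign is −
  Lon: 179 + 35.2/60 = 179.5866667
  W → negative
Point 4:
  Latitude: 50.384′ = 0.839733°; total 64.8397333
  hemisphere S, so the sign is −
  Lon: 32.3906′ = 0.539843°; total 159.5398433
  E → positive
Point 5:
  φ: 57.1551′ = 0.952585°; total 0.9525850
  N ⇒ keep positive
  Lon: 26.0134′ = 0.433557°; total 179.4335567
  W → negative

1. -22.344933, 0.524250
2. 84.609900, 15.338783
3. -42.549000, -179.586667
4. -64.839733, 159.539843
5. 0.952585, -179.433557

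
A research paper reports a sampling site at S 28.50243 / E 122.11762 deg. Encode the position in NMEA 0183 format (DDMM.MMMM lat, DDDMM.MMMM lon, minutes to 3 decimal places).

Lat: 28° + 0.502430 × 60 = 28° 30.14580′
Longitude: 122° + 0.117620 × 60 = 122° 7.05720′

2830.146,S / 12207.057,E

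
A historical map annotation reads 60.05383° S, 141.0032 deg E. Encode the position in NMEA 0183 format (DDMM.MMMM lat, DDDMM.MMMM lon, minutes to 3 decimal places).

6003.230,S / 14100.192,E

φ: minutes = (60.053830 − 60) × 60 = 3.22980
Lon: 141° + 0.003200 × 60 = 141° 0.19200′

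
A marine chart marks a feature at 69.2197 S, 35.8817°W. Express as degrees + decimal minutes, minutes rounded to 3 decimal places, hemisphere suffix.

φ: minutes = (69.219700 − 69) × 60 = 13.18200
Longitude: minutes = (35.881700 − 35) × 60 = 52.90200

69° 13.182′ S, 35° 52.902′ W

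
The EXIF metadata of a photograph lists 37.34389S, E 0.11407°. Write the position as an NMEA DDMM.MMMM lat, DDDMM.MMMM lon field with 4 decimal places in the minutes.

3720.6334,S / 00006.8442,E

Lat: 37° + 0.343890 × 60 = 37° 20.633400′
Lon: minutes = (0.114070 − 0) × 60 = 6.844200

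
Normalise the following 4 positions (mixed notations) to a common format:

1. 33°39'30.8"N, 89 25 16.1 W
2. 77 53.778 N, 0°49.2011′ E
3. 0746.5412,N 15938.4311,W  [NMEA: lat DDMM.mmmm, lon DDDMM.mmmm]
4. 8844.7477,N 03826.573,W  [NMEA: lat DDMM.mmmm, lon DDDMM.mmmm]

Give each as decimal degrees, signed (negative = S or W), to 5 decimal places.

Point 1:
  Latitude: 33 + 39/60 + 30.8/3600 = 33.658556
  N → positive
  Longitude: 25′ + 16.1″ = 25.26833′; 89 + 25.26833/60 = 89.421139
  W ⇒ negate
Point 2:
  φ: 77 + 53.778/60 = 77.896300
  N ⇒ keep positive
  Lon: 0 + 49.2011/60 = 0.820018
  E ⇒ keep positive
Point 3:
  Lat: degrees = first 2 digits = 7, minutes = 46.5412; 7 + 46.5412/60 = 7.775687
  N → positive
  Longitude: split at 3 digits → 159° and 38.4311′; 159 + 38.4311/60 = 159.640518
  W → negative
Point 4:
  φ: split at 2 digits → 88° and 44.7477′; 88 + 44.7477/60 = 88.745795
  N ⇒ keep positive
  Lon: split at 3 digits → 038° and 26.573′; 38 + 26.573/60 = 38.442883
  W → negative

1. 33.65856, -89.42114
2. 77.89630, 0.82002
3. 7.77569, -159.64052
4. 88.74580, -38.44288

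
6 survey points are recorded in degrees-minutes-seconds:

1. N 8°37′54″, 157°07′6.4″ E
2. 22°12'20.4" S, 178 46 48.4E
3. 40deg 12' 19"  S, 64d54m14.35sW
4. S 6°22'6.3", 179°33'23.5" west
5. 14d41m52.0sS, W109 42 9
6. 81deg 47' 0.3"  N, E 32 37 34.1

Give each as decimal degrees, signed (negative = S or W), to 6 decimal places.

1. 8.631667, 157.118444
2. -22.205667, 178.780111
3. -40.205278, -64.903986
4. -6.368417, -179.556528
5. -14.697778, -109.702500
6. 81.783417, 32.626139

Point 1:
  Lat: 8 + 37/60 + 54/3600 = 8.6316667
  N ⇒ keep positive
  λ: 157° + 7/60 + 6.4/3600 = 157 + 0.116667 + 0.001778 = 157.1184444
  E → positive
Point 2:
  Lat: 12′ + 20.4″ = 12.34000′; 22 + 12.34000/60 = 22.2056667
  S ⇒ negate
  Longitude: 178° + 46/60 + 48.4/3600 = 178 + 0.766667 + 0.013444 = 178.7801111
  E ⇒ keep positive
Point 3:
  Lat: 40° + 12/60 + 19/3600 = 40 + 0.200000 + 0.005278 = 40.2052778
  S ⇒ negate
  Lon: 54′ + 14.35″ = 54.23917′; 64 + 54.23917/60 = 64.9039861
  hemisphere W, so the sign is −
Point 4:
  Latitude: 22′ + 6.3″ = 22.10500′; 6 + 22.10500/60 = 6.3684167
  S ⇒ negate
  Longitude: 179° + 33/60 + 23.5/3600 = 179 + 0.550000 + 0.006528 = 179.5565278
  W → negative
Point 5:
  Lat: 14° + 41/60 + 52/3600 = 14 + 0.683333 + 0.014444 = 14.6977778
  hemisphere S, so the sign is −
  Longitude: 109 + 42/60 + 9/3600 = 109.7025000
  W → negative
Point 6:
  Lat: 47′ + 0.3″ = 47.00500′; 81 + 47.00500/60 = 81.7834167
  N → positive
  λ: 32° + 37/60 + 34.1/3600 = 32 + 0.616667 + 0.009472 = 32.6261389
  E ⇒ keep positive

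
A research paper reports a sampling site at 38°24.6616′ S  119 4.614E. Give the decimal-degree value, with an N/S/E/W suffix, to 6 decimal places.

Lat: 24.6616′ = 0.411027°; total 38.4110267
Lon: 119 + 4.614/60 = 119.0769000

38.411027° S, 119.076900° E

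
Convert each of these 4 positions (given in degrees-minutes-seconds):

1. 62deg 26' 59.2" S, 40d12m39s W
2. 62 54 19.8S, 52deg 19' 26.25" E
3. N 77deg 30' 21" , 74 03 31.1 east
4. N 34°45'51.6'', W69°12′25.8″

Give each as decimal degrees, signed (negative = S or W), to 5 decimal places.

Point 1:
  Lat: 26′ + 59.2″ = 26.98667′; 62 + 26.98667/60 = 62.449778
  S ⇒ negate
  Longitude: 40° + 12/60 + 39/3600 = 40 + 0.200000 + 0.010833 = 40.210833
  hemisphere W, so the sign is −
Point 2:
  φ: 54′ + 19.8″ = 54.33000′; 62 + 54.33000/60 = 62.905500
  hemisphere S, so the sign is −
  λ: 52° + 19/60 + 26.25/3600 = 52 + 0.316667 + 0.007292 = 52.323958
  E ⇒ keep positive
Point 3:
  Latitude: 30′ + 21″ = 30.35000′; 77 + 30.35000/60 = 77.505833
  N ⇒ keep positive
  Longitude: 74° + 3/60 + 31.1/3600 = 74 + 0.050000 + 0.008639 = 74.058639
  E ⇒ keep positive
Point 4:
  Latitude: 34° + 45/60 + 51.6/3600 = 34 + 0.750000 + 0.014333 = 34.764333
  N ⇒ keep positive
  Lon: 69° + 12/60 + 25.8/3600 = 69 + 0.200000 + 0.007167 = 69.207167
  hemisphere W, so the sign is −

1. -62.44978, -40.21083
2. -62.90550, 52.32396
3. 77.50583, 74.05864
4. 34.76433, -69.20717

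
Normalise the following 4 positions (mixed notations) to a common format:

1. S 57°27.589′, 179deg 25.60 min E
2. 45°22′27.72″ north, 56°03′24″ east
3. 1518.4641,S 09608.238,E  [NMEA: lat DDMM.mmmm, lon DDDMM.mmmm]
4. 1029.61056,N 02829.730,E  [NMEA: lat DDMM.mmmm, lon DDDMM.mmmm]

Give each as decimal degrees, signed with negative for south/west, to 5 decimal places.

1. -57.45982, 179.42667
2. 45.37437, 56.05667
3. -15.30774, 96.13730
4. 10.49351, 28.49550

Point 1:
  Latitude: 27.589′ = 0.459817°; total 57.459817
  S ⇒ negate
  λ: 25.6′ = 0.426667°; total 179.426667
  E → positive
Point 2:
  Lat: 45 + 22/60 + 27.72/3600 = 45.374367
  N → positive
  Longitude: 3′ + 24″ = 3.40000′; 56 + 3.40000/60 = 56.056667
  E → positive
Point 3:
  Latitude: degrees = first 2 digits = 15, minutes = 18.4641; 15 + 18.4641/60 = 15.307735
  S ⇒ negate
  Lon: split at 3 digits → 096° and 8.238′; 96 + 8.238/60 = 96.137300
  E ⇒ keep positive
Point 4:
  Latitude: split at 2 digits → 10° and 29.61056′; 10 + 29.61056/60 = 10.493509
  N ⇒ keep positive
  Longitude: degrees = first 3 digits = 28, minutes = 29.73; 28 + 29.73/60 = 28.495500
  E → positive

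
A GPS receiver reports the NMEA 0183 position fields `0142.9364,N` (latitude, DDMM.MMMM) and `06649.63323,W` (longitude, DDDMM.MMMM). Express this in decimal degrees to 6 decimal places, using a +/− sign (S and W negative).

φ: degrees = first 2 digits = 1, minutes = 42.9364; 1 + 42.9364/60 = 1.7156067
N → positive
Lon: split at 3 digits → 066° and 49.63323′; 66 + 49.63323/60 = 66.8272205
W ⇒ negate

1.715607, -66.827221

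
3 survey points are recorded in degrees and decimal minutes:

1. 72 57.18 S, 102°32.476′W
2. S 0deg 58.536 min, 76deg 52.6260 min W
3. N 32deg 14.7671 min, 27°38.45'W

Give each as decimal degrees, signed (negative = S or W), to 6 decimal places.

1. -72.953000, -102.541267
2. -0.975600, -76.877100
3. 32.246118, -27.640833

Point 1:
  Lat: 57.18′ = 0.953000°; total 72.9530000
  S ⇒ negate
  Lon: 32.476′ = 0.541267°; total 102.5412667
  W → negative
Point 2:
  Latitude: 0 + 58.536/60 = 0.9756000
  S → negative
  Lon: 52.626′ = 0.877100°; total 76.8771000
  W → negative
Point 3:
  Lat: 14.7671′ = 0.246118°; total 32.2461183
  N ⇒ keep positive
  Lon: 27 + 38.45/60 = 27.6408333
  hemisphere W, so the sign is −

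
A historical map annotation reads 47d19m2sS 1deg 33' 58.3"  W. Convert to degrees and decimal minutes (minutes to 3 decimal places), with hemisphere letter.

Lat: seconds/60 = 0.03333; minutes = 19 + 0.03333 = 19.03333
λ: seconds/60 = 0.97167; minutes = 33 + 0.97167 = 33.97167

47° 19.033′ S, 1° 33.972′ W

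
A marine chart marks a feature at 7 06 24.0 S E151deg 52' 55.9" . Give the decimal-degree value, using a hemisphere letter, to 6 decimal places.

7.106667° S, 151.882194° E

φ: 7° + 6/60 + 24/3600 = 7 + 0.100000 + 0.006667 = 7.1066667
Longitude: 151 + 52/60 + 55.9/3600 = 151.8821944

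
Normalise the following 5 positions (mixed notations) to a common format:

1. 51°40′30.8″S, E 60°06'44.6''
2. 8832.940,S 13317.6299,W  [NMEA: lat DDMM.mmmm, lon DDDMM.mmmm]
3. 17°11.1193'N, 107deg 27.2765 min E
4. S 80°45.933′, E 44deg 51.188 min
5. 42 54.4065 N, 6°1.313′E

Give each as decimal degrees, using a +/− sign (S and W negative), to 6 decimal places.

Point 1:
  φ: 51° + 40/60 + 30.8/3600 = 51 + 0.666667 + 0.008556 = 51.6752222
  hemisphere S, so the sign is −
  Longitude: 6′ + 44.6″ = 6.74333′; 60 + 6.74333/60 = 60.1123889
  E ⇒ keep positive
Point 2:
  Lat: degrees = first 2 digits = 88, minutes = 32.94; 88 + 32.94/60 = 88.5490000
  S → negative
  Lon: degrees = first 3 digits = 133, minutes = 17.6299; 133 + 17.6299/60 = 133.2938317
  hemisphere W, so the sign is −
Point 3:
  φ: 11.1193′ = 0.185322°; total 17.1853217
  N → positive
  Longitude: 27.2765′ = 0.454608°; total 107.4546083
  E → positive
Point 4:
  Lat: 80 + 45.933/60 = 80.7655500
  hemisphere S, so the sign is −
  Longitude: 51.188′ = 0.853133°; total 44.8531333
  E ⇒ keep positive
Point 5:
  φ: 54.4065′ = 0.906775°; total 42.9067750
  N ⇒ keep positive
  Longitude: 1.313′ = 0.021883°; total 6.0218833
  E ⇒ keep positive

1. -51.675222, 60.112389
2. -88.549000, -133.293832
3. 17.185322, 107.454608
4. -80.765550, 44.853133
5. 42.906775, 6.021883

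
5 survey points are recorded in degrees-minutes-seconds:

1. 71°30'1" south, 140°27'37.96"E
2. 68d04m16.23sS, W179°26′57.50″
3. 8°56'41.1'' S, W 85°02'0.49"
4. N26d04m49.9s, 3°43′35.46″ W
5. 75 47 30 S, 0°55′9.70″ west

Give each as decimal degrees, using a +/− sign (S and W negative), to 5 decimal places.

1. -71.50028, 140.46054
2. -68.07118, -179.44931
3. -8.94475, -85.03347
4. 26.08053, -3.72652
5. -75.79167, -0.91936

Point 1:
  φ: 71 + 30/60 + 1/3600 = 71.500278
  S → negative
  Lon: 27′ + 37.96″ = 27.63267′; 140 + 27.63267/60 = 140.460544
  E ⇒ keep positive
Point 2:
  Latitude: 68° + 4/60 + 16.23/3600 = 68 + 0.066667 + 0.004508 = 68.071175
  S → negative
  λ: 26′ + 57.5″ = 26.95833′; 179 + 26.95833/60 = 179.449306
  hemisphere W, so the sign is −
Point 3:
  Lat: 56′ + 41.1″ = 56.68500′; 8 + 56.68500/60 = 8.944750
  hemisphere S, so the sign is −
  λ: 2′ + 0.49″ = 2.00817′; 85 + 2.00817/60 = 85.033469
  hemisphere W, so the sign is −
Point 4:
  Latitude: 26° + 4/60 + 49.9/3600 = 26 + 0.066667 + 0.013861 = 26.080528
  N ⇒ keep positive
  Lon: 3° + 43/60 + 35.46/3600 = 3 + 0.716667 + 0.009850 = 3.726517
  W → negative
Point 5:
  Latitude: 75° + 47/60 + 30/3600 = 75 + 0.783333 + 0.008333 = 75.791667
  S → negative
  λ: 0 + 55/60 + 9.7/3600 = 0.919361
  W ⇒ negate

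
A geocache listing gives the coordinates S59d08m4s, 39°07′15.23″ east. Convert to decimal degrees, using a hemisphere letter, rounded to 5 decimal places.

59.13444° S, 39.12090° E

φ: 59° + 8/60 + 4/3600 = 59 + 0.133333 + 0.001111 = 59.134444
Lon: 39° + 7/60 + 15.23/3600 = 39 + 0.116667 + 0.004231 = 39.120897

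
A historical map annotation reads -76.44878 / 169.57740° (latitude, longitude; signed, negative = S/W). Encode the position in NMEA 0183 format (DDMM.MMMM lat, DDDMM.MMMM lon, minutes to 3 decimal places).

7626.927,S / 16934.644,E

Latitude is negative → S; |value| = 76.448780
Latitude: fractional part 0.448780 → 26.92680 minutes
λ: minutes = (169.577400 − 169) × 60 = 34.64400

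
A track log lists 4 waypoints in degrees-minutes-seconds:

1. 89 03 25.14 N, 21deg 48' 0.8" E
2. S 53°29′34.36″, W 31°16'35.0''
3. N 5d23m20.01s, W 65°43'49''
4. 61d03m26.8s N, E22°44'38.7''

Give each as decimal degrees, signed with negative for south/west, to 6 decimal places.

Point 1:
  Lat: 89° + 3/60 + 25.14/3600 = 89 + 0.050000 + 0.006983 = 89.0569833
  N → positive
  Lon: 21° + 48/60 + 0.8/3600 = 21 + 0.800000 + 0.000222 = 21.8002222
  E → positive
Point 2:
  Lat: 53 + 29/60 + 34.36/3600 = 53.4928778
  S ⇒ negate
  Longitude: 16′ + 35″ = 16.58333′; 31 + 16.58333/60 = 31.2763889
  W ⇒ negate
Point 3:
  φ: 23′ + 20.01″ = 23.33350′; 5 + 23.33350/60 = 5.3888917
  N ⇒ keep positive
  Lon: 43′ + 49″ = 43.81667′; 65 + 43.81667/60 = 65.7302778
  W ⇒ negate
Point 4:
  Latitude: 61° + 3/60 + 26.8/3600 = 61 + 0.050000 + 0.007444 = 61.0574444
  N → positive
  Longitude: 22° + 44/60 + 38.7/3600 = 22 + 0.733333 + 0.010750 = 22.7440833
  E → positive

1. 89.056983, 21.800222
2. -53.492878, -31.276389
3. 5.388892, -65.730278
4. 61.057444, 22.744083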